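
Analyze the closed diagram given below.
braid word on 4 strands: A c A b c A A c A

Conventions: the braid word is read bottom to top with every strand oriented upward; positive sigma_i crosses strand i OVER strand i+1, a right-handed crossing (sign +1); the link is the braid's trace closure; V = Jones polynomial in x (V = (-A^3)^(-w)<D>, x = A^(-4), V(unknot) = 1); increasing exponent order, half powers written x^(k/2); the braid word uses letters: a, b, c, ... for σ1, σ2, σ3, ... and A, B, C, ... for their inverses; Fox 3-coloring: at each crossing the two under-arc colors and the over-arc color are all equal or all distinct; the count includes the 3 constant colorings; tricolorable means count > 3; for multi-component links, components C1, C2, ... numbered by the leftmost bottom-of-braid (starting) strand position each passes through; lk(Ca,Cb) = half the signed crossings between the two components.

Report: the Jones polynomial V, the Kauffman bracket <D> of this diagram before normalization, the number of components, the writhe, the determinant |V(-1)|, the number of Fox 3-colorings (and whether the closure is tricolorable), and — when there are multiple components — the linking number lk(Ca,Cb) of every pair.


V(x) = -x^-6 + x^-5 - 2x^-4 + 3x^-3 - 2x^-2 + 3x^-1 - 1 + x - x^2
bracket: A^-11 - A^-7 + A^-3 - 3A + 2A^5 - 3A^9 + 2A^13 - A^17 + A^21, w = -1
1 component, writhe -1, over 9 crossings
det 15, colorings 9 of 3^9 — tricolorable
observation: w = -1 shifts under R1 moves; the (-A^3)^(1) factor cancels that in V


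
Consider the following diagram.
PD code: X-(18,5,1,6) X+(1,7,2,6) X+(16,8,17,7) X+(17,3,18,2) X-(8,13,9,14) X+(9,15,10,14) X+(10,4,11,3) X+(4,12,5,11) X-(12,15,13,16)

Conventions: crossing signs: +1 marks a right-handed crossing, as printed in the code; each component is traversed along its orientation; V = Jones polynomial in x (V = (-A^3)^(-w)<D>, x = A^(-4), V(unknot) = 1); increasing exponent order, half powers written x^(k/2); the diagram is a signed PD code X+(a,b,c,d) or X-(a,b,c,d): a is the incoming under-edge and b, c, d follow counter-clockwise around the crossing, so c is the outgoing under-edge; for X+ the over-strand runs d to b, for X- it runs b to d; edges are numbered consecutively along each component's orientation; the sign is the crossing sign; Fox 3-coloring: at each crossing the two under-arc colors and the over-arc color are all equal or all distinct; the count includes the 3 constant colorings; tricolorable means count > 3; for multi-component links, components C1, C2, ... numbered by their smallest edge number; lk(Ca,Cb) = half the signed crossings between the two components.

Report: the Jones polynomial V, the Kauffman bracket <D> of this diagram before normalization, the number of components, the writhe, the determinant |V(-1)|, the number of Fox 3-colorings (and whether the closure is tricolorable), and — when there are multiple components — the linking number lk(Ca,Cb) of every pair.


V = x + x^3 - x^4
<D> = A^-7 - A^-3 - A^5 (w = +3)
1 component over 9 crossings, w = +3
9 Fox colorings among 3^9, |V(-1)| = 3: tricolorable
why: the span of V is 3, forcing >= 3 crossings in any diagram


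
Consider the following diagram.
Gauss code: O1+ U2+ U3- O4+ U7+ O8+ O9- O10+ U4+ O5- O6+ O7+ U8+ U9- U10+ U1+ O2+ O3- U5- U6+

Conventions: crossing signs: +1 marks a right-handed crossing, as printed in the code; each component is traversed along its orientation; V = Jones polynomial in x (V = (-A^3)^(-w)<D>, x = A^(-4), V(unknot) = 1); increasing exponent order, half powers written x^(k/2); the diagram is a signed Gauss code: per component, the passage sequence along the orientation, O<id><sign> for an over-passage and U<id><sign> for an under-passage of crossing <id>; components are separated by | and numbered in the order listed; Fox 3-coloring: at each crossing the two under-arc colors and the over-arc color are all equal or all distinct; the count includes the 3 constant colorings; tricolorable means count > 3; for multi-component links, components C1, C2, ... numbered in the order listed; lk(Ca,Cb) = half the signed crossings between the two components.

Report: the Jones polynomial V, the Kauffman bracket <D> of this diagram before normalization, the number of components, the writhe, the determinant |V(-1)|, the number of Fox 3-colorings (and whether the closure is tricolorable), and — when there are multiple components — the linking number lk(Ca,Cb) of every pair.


Jones polynomial: V(x) = x + x^3 - x^4
<D> = -A^-4 + 1 + A^8; writhe +4
components 1, writhe +4 (10 crossings)
3-colorings: 9 of 3^10, det 3 — tricolorable
note: w = +4 shifts under R1 moves; the (-A^3)^(-4) factor cancels that in V


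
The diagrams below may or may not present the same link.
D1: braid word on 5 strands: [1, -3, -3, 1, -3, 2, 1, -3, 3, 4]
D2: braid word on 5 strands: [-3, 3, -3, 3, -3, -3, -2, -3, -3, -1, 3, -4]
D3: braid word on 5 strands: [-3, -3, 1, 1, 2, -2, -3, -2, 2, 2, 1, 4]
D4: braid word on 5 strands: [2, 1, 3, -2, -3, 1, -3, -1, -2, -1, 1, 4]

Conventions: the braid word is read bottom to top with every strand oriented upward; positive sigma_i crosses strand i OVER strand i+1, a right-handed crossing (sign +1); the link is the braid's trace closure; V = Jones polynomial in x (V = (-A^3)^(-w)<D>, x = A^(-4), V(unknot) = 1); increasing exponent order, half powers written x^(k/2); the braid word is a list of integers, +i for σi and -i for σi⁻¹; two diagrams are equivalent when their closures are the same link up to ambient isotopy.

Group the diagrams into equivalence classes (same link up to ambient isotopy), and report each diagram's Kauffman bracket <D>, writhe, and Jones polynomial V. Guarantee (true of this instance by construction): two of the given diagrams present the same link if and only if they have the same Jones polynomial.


grouping into links: {D1, D3} | {D2} | {D4}
V(D1) = -x^-3 + x^-2 - x^-1 + 3 - x + x^2 - x^3  (w +2, c 10, <D> = -A^-6 + A^-2 - A^2 + 3A^6 - A^10 + A^14 - A^18)
D2 (bracket A^-14 + A^-6 - A^-2; 12 crossings at w = -6): V = -x^-4 + x^-3 + x^-1
V(D3) = -x^-3 + x^-2 - x^-1 + 3 - x + x^2 - x^3  [12 crossings, <D> = -A^-6 + A^-2 - A^2 + 3A^6 - A^10 + A^14 - A^18, w = +2]
D4 (bracket 1; 12 crossings at w = 0): V = 1
key observation: V(x) takes 3 values over 4 diagrams, fixing the grouping


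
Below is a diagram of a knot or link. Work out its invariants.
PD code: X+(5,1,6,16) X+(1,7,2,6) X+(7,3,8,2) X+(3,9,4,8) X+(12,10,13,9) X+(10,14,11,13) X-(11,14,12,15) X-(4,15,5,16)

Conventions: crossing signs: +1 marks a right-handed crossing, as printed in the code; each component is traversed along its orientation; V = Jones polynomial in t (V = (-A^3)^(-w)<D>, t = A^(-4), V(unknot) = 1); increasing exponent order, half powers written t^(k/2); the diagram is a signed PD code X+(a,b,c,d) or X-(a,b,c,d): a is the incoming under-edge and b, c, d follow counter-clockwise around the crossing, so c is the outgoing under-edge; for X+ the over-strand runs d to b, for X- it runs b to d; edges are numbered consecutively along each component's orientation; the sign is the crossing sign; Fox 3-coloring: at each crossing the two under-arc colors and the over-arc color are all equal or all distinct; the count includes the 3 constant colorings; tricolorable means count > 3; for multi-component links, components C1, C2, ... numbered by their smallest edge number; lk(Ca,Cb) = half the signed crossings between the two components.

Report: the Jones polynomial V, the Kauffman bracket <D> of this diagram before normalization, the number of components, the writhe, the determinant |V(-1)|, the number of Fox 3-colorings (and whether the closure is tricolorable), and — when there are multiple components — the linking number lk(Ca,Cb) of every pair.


Jones polynomial: V(t) = t + t^3 - t^4
<D> = -A^-4 + 1 + A^8; writhe +4
components 1, writhe +4 (8 crossings)
3-colorings: 9 of 3^8, det 3 — tricolorable
note: det 3 = |V(-1)|; divisible by 3, so tricolorable


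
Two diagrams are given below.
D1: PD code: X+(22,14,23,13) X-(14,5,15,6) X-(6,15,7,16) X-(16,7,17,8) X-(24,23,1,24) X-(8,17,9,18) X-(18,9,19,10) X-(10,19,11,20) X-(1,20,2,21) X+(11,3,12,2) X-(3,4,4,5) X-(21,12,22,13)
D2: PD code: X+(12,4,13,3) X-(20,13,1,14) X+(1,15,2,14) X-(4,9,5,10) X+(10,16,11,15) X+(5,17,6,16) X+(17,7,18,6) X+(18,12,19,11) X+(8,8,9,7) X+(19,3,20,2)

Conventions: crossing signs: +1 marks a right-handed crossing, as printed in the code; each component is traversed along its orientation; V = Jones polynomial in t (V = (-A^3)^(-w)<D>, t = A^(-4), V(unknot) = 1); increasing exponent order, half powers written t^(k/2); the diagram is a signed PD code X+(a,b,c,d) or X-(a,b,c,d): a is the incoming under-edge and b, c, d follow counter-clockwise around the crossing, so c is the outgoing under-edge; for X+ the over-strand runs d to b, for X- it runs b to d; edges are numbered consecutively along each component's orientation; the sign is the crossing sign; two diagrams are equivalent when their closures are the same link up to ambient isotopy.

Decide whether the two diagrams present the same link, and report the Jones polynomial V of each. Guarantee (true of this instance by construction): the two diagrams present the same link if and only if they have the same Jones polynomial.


same link: no
V(D1) = -t^-7 + t^-6 - t^-5 + t^-4 + t^-2  [12 crossings, <D> = A^-16 + A^-8 - A^-4 + 1 - A^4, w = -8]
V(D2) = t - t^2 + 2t^3 - t^4 + t^5 - t^6  (w +6, c 10, <D> = -A^-6 + A^-2 - A^2 + 2A^6 - A^10 + A^14)
note: comparing 2 Jones polynomials yields 2 groups


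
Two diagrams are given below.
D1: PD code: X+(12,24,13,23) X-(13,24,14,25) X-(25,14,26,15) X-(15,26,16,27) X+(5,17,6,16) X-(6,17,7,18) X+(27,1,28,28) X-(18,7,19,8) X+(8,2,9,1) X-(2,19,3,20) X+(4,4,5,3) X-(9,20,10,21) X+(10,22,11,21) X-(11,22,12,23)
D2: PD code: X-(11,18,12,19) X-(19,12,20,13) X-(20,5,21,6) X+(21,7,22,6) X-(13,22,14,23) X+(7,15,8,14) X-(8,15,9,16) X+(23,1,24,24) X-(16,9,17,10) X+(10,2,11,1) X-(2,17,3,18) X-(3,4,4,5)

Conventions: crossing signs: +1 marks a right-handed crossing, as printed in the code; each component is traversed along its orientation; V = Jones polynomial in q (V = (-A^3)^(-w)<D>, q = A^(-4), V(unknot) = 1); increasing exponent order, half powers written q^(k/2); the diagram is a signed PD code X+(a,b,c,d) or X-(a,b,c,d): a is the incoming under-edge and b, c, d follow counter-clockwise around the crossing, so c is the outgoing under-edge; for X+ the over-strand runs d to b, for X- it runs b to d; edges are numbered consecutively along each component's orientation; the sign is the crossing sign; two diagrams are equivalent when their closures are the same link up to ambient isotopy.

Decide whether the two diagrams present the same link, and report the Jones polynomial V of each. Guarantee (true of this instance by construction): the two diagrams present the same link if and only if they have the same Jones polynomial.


equivalent: yes
D1 (bracket A^-2 - A^2 + 2A^6 - A^10 + A^14 - A^18; 14 crossings at w = -2): V = -q^-6 + q^-5 - q^-4 + 2q^-3 - q^-2 + q^-1
V(D2) = -q^-6 + q^-5 - q^-4 + 2q^-3 - q^-2 + q^-1  [12 crossings, <D> = A^-8 - A^-4 + 2 - A^4 + A^8 - A^12, w = -4]
observation: Reidemeister moves carry D1 (14 crossings) to D2 (12)


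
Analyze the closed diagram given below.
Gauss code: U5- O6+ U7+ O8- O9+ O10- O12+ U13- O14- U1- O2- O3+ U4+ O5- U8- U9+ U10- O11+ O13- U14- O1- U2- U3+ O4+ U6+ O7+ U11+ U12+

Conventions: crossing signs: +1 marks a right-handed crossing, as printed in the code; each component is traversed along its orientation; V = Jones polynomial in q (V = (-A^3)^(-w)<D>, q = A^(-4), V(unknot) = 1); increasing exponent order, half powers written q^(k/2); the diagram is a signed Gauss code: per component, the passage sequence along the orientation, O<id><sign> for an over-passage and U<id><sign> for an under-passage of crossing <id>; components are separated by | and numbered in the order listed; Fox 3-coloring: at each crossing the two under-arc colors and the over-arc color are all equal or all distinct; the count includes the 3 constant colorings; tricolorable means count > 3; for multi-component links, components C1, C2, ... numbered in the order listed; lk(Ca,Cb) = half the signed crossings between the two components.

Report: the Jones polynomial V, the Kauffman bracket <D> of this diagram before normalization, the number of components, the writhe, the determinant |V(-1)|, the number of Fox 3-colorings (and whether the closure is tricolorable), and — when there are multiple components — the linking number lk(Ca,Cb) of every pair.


V = -q^-3 + q^-2 - q^-1 + 3 - q + q^2 - q^3
<D> = -A^-12 + A^-8 - A^-4 + 3 - A^4 + A^8 - A^12 (w = 0)
1 component over 14 crossings, w = 0
27 Fox colorings among 3^14, |V(-1)| = 9: tricolorable
why: |V(-1)| = 9: so tricolorable, since 3 divides 9


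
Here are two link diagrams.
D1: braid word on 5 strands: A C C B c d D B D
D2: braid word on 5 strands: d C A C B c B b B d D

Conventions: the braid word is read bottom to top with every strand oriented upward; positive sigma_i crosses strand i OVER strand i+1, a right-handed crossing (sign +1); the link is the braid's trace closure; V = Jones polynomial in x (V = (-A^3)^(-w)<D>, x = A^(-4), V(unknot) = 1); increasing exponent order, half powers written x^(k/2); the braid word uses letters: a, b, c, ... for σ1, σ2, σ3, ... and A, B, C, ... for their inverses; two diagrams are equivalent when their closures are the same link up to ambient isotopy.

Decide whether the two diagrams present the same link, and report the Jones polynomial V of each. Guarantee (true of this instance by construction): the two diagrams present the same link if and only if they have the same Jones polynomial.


same link: yes
V(D1) = -x^(-9/2) - x^(-5/2) + x^(-3/2) - x^(-1/2)  [9 crossings, <D> = A^-13 - A^-9 + A^-5 + A^3, w = -5]
V(D2) = -x^(-9/2) - x^(-5/2) + x^(-3/2) - x^(-1/2)  [11 crossings, <D> = A^-7 - A^-3 + A + A^9, w = -3]
insight: all 2 diagrams share one V(x), hence one class


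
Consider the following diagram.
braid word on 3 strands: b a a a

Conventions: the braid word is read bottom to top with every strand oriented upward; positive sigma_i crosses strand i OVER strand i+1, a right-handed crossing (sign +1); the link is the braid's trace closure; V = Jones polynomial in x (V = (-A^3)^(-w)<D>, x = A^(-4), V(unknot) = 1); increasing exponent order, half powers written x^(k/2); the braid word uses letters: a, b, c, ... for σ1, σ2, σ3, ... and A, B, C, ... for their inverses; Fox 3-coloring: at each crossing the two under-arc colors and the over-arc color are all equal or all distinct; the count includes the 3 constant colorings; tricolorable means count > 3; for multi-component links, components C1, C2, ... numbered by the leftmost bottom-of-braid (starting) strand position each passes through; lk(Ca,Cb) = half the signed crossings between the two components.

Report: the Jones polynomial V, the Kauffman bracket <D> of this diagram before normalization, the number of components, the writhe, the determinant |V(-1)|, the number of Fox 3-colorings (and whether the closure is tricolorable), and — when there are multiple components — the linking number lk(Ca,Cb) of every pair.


Jones polynomial: V(x) = x + x^3 - x^4
<D> = -A^-4 + 1 + A^8; writhe +4
components 1, writhe +4 (4 crossings)
3-colorings: 9 of 3^4, det 3 — tricolorable
note: V spans 3 powers of x: at least 3 crossings in any diagram


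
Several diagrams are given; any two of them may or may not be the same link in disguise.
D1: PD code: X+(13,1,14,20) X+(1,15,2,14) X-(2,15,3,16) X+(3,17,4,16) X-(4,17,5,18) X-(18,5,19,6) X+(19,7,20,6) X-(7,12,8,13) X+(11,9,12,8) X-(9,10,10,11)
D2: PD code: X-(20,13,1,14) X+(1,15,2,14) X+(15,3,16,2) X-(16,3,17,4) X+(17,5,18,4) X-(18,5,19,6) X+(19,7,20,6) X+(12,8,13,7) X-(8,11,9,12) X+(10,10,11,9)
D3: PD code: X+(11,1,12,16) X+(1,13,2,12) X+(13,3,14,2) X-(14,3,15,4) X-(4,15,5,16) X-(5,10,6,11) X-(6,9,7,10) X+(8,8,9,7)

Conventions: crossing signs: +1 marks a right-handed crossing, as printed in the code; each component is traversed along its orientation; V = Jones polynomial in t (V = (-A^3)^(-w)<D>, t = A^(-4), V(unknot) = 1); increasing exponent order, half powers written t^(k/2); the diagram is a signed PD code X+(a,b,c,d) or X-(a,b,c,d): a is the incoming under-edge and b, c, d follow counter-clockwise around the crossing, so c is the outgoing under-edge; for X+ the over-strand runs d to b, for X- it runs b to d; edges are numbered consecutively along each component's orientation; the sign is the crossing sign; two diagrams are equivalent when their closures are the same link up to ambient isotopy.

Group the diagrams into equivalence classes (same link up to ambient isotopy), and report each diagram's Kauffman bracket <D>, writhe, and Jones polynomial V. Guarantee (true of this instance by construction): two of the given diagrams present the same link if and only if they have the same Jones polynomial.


equivalence classes: {D1, D2, D3}
D1 (bracket 1; 10 crossings at w = 0): V = 1
V(D2) = 1  [10 crossings, <D> = A^6, w = +2]
V(D3) = 1  [8 crossings, <D> = 1, w = 0]
key observation: all 3 diagrams share one V(t), hence one class


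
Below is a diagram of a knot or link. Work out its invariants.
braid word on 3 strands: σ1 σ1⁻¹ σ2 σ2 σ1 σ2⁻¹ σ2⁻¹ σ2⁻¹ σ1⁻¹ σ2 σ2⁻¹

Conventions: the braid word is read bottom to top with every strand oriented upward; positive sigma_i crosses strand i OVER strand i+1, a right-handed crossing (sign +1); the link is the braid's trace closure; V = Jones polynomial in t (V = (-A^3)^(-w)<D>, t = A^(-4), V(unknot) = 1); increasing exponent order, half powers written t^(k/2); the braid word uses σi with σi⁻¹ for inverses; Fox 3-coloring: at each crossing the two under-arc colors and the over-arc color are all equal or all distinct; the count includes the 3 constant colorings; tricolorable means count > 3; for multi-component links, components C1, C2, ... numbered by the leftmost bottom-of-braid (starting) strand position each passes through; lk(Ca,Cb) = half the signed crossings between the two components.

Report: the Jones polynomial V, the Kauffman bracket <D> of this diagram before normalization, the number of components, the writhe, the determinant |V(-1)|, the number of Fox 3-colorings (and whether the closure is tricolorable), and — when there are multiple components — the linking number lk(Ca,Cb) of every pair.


V = t^(-7/2) - t^(-5/2) + t^(-3/2) - 2t^(-1/2) - t^(3/2)
<D> = A^-9 + 2A^-1 - A^3 + A^7 - A^11 (w = -1)
2 components over 11 crossings, w = -1
lk(C1,C2): +1
9 Fox colorings among 3^11, |V(-1)| = 6: tricolorable
why: span 5 respects span(V) <= c + mu - 1 = 12 for this 2-component diagram


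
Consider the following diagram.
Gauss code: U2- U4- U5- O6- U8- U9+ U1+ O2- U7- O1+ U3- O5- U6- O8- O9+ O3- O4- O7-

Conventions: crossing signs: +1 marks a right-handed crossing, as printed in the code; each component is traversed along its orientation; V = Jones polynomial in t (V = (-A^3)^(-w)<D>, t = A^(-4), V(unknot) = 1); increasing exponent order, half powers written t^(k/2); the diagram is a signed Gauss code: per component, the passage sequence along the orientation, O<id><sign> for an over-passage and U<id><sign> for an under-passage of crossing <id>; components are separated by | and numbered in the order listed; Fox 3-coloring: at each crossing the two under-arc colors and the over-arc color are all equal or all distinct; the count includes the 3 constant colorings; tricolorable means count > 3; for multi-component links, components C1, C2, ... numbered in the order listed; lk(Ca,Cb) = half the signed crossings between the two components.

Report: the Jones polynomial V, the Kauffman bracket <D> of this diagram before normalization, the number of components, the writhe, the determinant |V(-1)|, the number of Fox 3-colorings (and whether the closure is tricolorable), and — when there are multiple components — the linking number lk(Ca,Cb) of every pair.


V(t) = -t^-6 + t^-5 - t^-4 + 2t^-3 - t^-2 + t^-1
bracket: -A^-11 + A^-7 - 2A^-3 + A - A^5 + A^9, w = -5
1 component, writhe -5, over 9 crossings
det 7, colorings 3 of 3^9 — not tricolorable
observation: w = -5 shifts under R1 moves; the (-A^3)^(5) factor cancels that in V


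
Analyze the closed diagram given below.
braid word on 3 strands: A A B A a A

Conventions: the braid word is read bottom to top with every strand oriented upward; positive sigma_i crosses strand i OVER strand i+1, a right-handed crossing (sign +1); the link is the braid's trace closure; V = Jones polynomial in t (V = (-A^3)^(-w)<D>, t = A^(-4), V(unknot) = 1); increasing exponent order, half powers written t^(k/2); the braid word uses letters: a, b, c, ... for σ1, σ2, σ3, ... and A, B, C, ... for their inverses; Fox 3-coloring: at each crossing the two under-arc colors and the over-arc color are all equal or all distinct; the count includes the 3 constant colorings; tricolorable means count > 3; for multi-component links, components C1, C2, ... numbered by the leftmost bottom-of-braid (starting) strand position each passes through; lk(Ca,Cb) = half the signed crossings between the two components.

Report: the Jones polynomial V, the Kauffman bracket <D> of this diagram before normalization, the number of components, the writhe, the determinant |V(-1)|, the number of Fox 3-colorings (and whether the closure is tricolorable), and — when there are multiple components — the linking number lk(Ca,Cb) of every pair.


V = -t^-4 + t^-3 + t^-1
<D> = A^-8 + 1 - A^4 (w = -4)
1 component over 6 crossings, w = -4
9 Fox colorings among 3^6, |V(-1)| = 3: tricolorable
why: w = -4 shifts under R1 moves; the (-A^3)^(4) factor cancels that in V


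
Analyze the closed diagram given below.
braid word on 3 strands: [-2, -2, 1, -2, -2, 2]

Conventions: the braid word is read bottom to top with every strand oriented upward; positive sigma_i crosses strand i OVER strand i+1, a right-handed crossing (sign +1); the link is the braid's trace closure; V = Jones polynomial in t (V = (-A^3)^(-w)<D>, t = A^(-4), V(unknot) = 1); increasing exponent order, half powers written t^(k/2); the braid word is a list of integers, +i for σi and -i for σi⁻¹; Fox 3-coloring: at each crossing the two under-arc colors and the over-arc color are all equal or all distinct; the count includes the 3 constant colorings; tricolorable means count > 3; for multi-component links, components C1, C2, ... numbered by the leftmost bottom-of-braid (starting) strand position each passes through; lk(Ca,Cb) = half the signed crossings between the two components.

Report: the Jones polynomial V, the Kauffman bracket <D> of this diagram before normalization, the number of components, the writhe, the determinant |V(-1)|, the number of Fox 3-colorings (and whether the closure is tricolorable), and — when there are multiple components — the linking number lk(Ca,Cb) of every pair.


V = -t^-4 + t^-3 + t^-1
<D> = A^-2 + A^6 - A^10 (w = -2)
1 component over 6 crossings, w = -2
9 Fox colorings among 3^6, |V(-1)| = 3: tricolorable
why: det 3 = |V(-1)|; divisible by 3, so tricolorable


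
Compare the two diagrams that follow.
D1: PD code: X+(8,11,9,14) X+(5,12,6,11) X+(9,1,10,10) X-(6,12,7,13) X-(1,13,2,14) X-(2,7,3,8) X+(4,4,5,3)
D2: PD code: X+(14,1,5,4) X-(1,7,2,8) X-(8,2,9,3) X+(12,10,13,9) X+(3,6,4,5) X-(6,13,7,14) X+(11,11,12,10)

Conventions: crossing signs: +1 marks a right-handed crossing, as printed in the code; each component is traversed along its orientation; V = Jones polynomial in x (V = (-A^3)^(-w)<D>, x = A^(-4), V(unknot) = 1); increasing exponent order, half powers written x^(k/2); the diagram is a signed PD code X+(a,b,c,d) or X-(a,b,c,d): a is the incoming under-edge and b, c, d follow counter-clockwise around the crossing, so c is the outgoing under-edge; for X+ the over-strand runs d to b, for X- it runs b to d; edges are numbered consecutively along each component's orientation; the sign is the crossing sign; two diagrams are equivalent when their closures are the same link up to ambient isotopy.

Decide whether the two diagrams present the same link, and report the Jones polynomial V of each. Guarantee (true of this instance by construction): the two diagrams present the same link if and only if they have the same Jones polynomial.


same link: no
V(D1) = -x^(-1/2) - x^(1/2)  [7 crossings, <D> = A + A^5, w = +1]
V(D2) = x^(-7/2) - 2x^(-5/2) + x^(-3/2) - 2x^(-1/2) + x^(1/2) - x^(3/2)  (w +1, c 7, <D> = A^-3 - A + 2A^5 - A^9 + 2A^13 - A^17)
note: comparing 2 Jones polynomials yields 2 groups


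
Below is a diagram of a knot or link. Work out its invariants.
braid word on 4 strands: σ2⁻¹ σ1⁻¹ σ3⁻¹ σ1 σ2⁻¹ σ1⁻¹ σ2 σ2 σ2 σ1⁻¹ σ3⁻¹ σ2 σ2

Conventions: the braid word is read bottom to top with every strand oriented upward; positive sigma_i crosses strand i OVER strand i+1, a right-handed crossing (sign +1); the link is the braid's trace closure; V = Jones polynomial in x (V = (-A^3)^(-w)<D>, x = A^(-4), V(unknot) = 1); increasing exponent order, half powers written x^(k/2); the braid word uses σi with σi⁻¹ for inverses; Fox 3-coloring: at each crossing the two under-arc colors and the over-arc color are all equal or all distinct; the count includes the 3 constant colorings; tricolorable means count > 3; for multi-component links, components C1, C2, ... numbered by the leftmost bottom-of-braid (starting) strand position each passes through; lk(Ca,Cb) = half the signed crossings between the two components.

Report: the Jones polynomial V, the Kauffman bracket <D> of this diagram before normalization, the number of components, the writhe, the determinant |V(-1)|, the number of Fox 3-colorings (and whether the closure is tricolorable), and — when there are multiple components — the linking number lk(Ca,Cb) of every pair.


V = -x^-3 + 2x^-2 - 2x^-1 + 3 - 2x + 2x^2 - x^3
<D> = A^-15 - 2A^-11 + 2A^-7 - 3A^-3 + 2A - 2A^5 + A^9 (w = -1)
1 component over 13 crossings, w = -1
3 Fox colorings among 3^13, |V(-1)| = 13: not tricolorable
why: V is palindromic (span 6, det 13): x -> 1/x fixes it; necessary, not sufficient, for amphichirality


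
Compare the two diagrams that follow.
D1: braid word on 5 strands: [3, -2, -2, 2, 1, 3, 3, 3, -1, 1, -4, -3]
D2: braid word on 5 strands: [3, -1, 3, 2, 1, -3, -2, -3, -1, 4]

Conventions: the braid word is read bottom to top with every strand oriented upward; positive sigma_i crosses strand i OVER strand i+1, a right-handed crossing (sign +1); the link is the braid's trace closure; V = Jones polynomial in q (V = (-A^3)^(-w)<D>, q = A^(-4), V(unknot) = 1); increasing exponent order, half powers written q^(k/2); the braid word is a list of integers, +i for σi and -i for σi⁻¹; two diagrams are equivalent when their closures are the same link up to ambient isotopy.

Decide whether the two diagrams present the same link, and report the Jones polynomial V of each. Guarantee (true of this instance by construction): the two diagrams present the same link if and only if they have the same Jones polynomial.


equivalent: no
V(D1) = q + q^3 - q^4  (w +2, c 12, <D> = -A^-10 + A^-6 + A^2)
D2 (bracket 1; 10 crossings at w = 0): V = 1
why: 2 classes among 2 diagrams; unequal V(q) rules out equality


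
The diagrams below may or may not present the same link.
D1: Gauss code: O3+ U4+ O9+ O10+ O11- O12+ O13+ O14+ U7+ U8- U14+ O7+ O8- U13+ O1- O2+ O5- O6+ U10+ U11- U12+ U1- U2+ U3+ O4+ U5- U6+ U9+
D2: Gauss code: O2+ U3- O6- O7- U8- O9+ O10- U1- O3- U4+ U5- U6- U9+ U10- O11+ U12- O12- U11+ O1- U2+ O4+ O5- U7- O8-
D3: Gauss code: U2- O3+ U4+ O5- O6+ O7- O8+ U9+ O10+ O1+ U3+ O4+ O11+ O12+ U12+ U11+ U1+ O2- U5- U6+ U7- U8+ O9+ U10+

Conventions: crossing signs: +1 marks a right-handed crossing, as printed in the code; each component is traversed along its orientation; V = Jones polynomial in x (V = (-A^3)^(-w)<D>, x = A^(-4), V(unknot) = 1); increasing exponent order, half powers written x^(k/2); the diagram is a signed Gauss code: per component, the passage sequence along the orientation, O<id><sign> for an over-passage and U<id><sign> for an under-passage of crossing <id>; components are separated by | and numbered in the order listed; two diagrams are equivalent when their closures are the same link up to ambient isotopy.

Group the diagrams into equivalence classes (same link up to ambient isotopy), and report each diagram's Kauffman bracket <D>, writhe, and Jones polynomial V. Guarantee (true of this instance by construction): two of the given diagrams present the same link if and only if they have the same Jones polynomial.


equivalence classes: {D1} | {D2} | {D3}
D1 (bracket -A^2 + A^6 + A^14; 14 crossings at w = +6): V = x + x^3 - x^4
V(D2) = -x^-6 + x^-5 - x^-4 + 2x^-3 - x^-2 + x^-1  (w -4, c 12, <D> = A^-8 - A^-4 + 2 - A^4 + A^8 - A^12)
D3 (bracket -A^-6 + A^-2 - A^2 + 2A^6 - A^10 + A^14; 12 crossings at w = +6): V = x - x^2 + 2x^3 - x^4 + x^5 - x^6
key observation: 3 classes among 3 diagrams; unequal V(x) rules out equality


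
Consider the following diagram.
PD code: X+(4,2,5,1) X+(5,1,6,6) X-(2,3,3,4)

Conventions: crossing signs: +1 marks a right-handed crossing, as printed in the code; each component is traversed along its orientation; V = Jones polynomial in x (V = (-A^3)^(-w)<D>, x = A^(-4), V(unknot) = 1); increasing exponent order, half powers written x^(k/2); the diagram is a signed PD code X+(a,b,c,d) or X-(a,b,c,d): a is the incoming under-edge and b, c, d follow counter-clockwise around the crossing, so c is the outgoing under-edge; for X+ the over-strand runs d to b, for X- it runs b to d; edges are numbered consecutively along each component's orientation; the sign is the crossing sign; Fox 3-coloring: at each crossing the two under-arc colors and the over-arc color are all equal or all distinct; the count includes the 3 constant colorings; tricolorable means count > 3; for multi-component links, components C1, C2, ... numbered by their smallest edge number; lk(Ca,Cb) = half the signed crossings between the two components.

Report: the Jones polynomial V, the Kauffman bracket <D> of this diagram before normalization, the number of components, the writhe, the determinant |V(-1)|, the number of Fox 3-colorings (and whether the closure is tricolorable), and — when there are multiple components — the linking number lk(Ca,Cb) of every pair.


V(x) = 1
bracket: -A^3, w = +1
1 component, writhe +1, over 3 crossings
det 1, colorings 3 of 3^3 — not tricolorable
observation: w = +1 (over 3 crossings) is diagram-only; (-A^3)^(-1) removes it from V


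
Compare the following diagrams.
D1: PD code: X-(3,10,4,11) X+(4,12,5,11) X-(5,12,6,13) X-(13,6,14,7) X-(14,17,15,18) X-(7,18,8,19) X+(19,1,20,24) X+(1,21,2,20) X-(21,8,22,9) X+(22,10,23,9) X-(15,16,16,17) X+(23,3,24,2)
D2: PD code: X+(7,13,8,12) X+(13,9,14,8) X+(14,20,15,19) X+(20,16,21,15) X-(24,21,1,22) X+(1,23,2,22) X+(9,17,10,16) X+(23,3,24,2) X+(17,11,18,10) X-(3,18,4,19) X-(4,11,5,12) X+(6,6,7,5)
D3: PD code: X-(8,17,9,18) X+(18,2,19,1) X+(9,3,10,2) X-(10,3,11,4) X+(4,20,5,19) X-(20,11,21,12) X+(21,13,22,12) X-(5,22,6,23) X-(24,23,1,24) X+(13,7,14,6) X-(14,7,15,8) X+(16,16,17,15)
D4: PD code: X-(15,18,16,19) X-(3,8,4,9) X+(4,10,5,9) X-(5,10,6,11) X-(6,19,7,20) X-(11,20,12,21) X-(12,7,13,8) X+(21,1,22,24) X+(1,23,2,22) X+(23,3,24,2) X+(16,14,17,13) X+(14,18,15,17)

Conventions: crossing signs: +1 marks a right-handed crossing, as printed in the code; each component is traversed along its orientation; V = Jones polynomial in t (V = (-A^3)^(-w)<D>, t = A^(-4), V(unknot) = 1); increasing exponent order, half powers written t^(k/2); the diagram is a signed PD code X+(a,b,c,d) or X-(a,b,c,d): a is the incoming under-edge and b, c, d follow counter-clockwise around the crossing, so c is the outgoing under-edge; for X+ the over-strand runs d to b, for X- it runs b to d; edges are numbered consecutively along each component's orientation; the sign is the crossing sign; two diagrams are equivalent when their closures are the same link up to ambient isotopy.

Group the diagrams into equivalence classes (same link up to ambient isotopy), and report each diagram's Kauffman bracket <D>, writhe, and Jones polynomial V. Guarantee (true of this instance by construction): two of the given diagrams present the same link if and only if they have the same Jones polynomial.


equivalence classes: {D1, D4} | {D2} | {D3}
D1 (bracket -A^-18 + A^-14 - A^-10 + 3A^-6 - A^-2 + A^2 - A^6; 12 crossings at w = -2): V = -t^-3 + t^-2 - t^-1 + 3 - t + t^2 - t^3
D2 (bracket -A^-6 + A^-2 - A^2 + 2A^6 - A^10 + A^14; 12 crossings at w = +6): V = t - t^2 + 2t^3 - t^4 + t^5 - t^6
V(D3) = 1  [12 crossings, <D> = 1, w = 0]
V(D4) = -t^-3 + t^-2 - t^-1 + 3 - t + t^2 - t^3  (w 0, c 12, <D> = -A^-12 + A^-8 - A^-4 + 3 - A^4 + A^8 - A^12)
key observation: V(t) takes 3 values over 4 diagrams, fixing the grouping


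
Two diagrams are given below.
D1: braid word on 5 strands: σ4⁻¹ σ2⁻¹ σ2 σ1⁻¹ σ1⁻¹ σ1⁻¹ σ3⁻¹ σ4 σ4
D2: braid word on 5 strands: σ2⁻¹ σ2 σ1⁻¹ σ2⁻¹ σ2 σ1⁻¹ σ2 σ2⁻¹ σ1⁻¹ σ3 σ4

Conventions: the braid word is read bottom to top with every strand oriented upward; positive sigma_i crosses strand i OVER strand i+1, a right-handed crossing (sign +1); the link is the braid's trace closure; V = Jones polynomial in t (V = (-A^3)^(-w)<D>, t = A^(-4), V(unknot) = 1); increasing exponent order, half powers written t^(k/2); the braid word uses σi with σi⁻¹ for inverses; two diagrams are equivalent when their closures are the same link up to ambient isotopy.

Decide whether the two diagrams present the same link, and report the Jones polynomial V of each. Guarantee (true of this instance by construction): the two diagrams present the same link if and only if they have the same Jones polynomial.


equivalent: yes
V(D1) = t^(-9/2) - t^(-5/2) - t^(-3/2) - t^(-1/2)  (w -3, c 9, <D> = A^-7 + A^-3 + A - A^9)
V(D2) = t^(-9/2) - t^(-5/2) - t^(-3/2) - t^(-1/2)  (w -1, c 11, <D> = A^-1 + A^3 + A^7 - A^15)
why: Markov moves rewrite D1 (9 crossings) into D2 (11)


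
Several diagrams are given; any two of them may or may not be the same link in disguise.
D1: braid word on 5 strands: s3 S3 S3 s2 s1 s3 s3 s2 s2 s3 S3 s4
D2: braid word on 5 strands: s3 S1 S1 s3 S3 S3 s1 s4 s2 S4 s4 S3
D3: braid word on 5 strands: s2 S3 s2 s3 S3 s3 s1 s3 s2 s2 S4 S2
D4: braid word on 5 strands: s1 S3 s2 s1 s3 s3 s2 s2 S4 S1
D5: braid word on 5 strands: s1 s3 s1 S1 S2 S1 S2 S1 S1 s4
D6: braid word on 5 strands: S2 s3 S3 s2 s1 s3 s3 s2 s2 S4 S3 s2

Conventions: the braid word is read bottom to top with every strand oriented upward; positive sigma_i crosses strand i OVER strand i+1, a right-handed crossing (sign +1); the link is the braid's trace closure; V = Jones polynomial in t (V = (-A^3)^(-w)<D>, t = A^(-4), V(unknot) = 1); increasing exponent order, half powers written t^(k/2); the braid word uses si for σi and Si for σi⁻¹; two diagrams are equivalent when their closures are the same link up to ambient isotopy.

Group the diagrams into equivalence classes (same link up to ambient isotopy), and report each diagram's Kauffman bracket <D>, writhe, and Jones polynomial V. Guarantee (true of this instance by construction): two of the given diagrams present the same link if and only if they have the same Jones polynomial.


classes: {D1, D3, D4, D6} | {D2} | {D5}
V(D1) = t - t^2 + 2t^3 - t^4 + t^5 - t^6  [12 crossings, <D> = -A^-6 + A^-2 - A^2 + 2A^6 - A^10 + A^14, w = +6]
D2 (bracket 1; 12 crossings at w = 0): V = 1
V(D3) = t - t^2 + 2t^3 - t^4 + t^5 - t^6  (w +4, c 12, <D> = -A^-12 + A^-8 - A^-4 + 2 - A^4 + A^8)
V(D4) = t - t^2 + 2t^3 - t^4 + t^5 - t^6  [10 crossings, <D> = -A^-12 + A^-8 - A^-4 + 2 - A^4 + A^8, w = +4]
V(D5) = -t^-4 + t^-3 + t^-1  [10 crossings, <D> = A^-2 + A^6 - A^10, w = -2]
V(D6) = t - t^2 + 2t^3 - t^4 + t^5 - t^6  (w +4, c 12, <D> = -A^-12 + A^-8 - A^-4 + 2 - A^4 + A^8)
insight: V(t) takes 3 values over 6 diagrams, fixing the grouping


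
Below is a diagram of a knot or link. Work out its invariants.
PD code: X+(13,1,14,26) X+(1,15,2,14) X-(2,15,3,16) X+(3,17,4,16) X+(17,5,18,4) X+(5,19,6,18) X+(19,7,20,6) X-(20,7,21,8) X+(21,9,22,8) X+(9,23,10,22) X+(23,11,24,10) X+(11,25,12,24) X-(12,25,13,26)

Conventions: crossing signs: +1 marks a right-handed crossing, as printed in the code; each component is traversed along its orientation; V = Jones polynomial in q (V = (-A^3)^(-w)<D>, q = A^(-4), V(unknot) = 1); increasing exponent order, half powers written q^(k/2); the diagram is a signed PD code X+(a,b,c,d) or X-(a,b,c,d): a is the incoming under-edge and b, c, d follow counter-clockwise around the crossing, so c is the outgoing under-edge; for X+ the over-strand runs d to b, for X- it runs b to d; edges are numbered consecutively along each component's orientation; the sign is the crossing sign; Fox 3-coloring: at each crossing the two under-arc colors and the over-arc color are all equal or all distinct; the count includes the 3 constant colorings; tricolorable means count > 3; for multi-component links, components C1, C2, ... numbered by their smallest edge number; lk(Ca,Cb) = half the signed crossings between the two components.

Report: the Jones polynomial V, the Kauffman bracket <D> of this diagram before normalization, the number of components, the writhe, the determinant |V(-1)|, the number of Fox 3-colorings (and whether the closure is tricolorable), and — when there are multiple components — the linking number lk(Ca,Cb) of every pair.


V(q) = q^3 + q^5 - q^6 + q^7 - q^8 + q^9 - q^10
bracket: A^-19 - A^-15 + A^-11 - A^-7 + A^-3 - A - A^9, w = +7
1 component, writhe +7, over 13 crossings
det 7, colorings 3 of 3^13 — not tricolorable
observation: V spans 7 powers of q: at least 7 crossings in any diagram


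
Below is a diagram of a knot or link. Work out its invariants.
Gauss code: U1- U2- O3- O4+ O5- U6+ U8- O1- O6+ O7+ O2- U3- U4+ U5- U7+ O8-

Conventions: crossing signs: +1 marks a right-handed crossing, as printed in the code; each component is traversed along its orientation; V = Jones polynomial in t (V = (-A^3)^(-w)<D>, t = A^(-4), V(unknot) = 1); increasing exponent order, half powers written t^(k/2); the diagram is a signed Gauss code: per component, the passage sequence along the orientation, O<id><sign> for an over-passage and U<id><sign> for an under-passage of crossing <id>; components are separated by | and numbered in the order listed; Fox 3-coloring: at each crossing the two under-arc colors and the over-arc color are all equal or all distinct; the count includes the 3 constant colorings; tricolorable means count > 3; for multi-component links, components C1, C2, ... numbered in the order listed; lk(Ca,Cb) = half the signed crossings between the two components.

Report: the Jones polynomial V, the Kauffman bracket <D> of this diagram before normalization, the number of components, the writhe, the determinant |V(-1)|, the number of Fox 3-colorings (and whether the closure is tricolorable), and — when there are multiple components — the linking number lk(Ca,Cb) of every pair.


V = -t^-4 + t^-3 + t^-1
<D> = A^-2 + A^6 - A^10 (w = -2)
1 component over 8 crossings, w = -2
9 Fox colorings among 3^8, |V(-1)| = 3: tricolorable
why: det 3 = |V(-1)|; divisible by 3, so tricolorable


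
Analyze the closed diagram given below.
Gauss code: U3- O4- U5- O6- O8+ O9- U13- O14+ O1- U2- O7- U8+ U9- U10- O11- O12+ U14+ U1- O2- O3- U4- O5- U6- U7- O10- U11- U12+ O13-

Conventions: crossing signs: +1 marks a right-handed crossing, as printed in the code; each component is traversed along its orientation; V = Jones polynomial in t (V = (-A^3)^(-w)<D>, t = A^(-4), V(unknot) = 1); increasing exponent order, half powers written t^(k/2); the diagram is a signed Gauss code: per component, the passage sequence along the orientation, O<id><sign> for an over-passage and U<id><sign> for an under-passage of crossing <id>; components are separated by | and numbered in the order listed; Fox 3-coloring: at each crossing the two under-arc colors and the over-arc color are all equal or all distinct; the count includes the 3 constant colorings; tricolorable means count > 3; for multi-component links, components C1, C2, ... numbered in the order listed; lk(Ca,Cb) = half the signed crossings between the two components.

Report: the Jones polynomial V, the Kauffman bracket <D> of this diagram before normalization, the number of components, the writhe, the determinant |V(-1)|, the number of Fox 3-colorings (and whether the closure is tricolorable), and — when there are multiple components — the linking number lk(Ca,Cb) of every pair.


V(t) = -t^-10 + t^-9 - t^-8 + t^-7 - t^-6 + t^-5 + t^-3
bracket: A^-12 + A^-4 - 1 + A^4 - A^8 + A^12 - A^16, w = -8
1 component, writhe -8, over 14 crossings
det 7, colorings 3 of 3^14 — not tricolorable
observation: V spans 7 powers of t: at least 7 crossings in any diagram
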